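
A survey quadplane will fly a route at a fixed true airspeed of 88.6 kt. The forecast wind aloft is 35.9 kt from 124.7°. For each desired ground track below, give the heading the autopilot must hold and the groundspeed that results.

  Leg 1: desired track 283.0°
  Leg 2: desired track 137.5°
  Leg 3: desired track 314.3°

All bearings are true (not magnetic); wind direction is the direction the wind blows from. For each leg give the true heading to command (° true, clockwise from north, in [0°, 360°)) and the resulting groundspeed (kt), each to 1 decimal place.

Leg 1: heading=274.4°, groundspeed=121.0 kt
Leg 2: heading=132.3°, groundspeed=53.2 kt
Leg 3: heading=318.2°, groundspeed=123.8 kt

Leg 1: desired track 283.0°; wind correction -8.6° → command heading 274.4°, groundspeed 121.0 kt
Leg 2: desired track 137.5°; wind correction -5.2° → command heading 132.3°, groundspeed 53.2 kt
Leg 3: desired track 314.3°; wind correction +3.9° → command heading 318.2°, groundspeed 123.8 kt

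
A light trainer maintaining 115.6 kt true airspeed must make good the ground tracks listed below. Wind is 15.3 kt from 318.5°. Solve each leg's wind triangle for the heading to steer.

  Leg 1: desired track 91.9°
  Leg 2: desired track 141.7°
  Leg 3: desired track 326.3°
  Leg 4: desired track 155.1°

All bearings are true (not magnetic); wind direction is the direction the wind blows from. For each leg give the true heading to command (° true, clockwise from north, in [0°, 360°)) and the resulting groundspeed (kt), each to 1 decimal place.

Leg 1: heading=86.4°, groundspeed=125.6 kt
Leg 2: heading=142.1°, groundspeed=130.9 kt
Leg 3: heading=325.3°, groundspeed=100.4 kt
Leg 4: heading=157.3°, groundspeed=130.2 kt

Leg 1: desired track 91.9°; wind correction -5.5° → command heading 86.4°, groundspeed 125.6 kt
Leg 2: desired track 141.7°; wind correction +0.4° → command heading 142.1°, groundspeed 130.9 kt
Leg 3: desired track 326.3°; wind correction -1.0° → command heading 325.3°, groundspeed 100.4 kt
Leg 4: desired track 155.1°; wind correction +2.2° → command heading 157.3°, groundspeed 130.2 kt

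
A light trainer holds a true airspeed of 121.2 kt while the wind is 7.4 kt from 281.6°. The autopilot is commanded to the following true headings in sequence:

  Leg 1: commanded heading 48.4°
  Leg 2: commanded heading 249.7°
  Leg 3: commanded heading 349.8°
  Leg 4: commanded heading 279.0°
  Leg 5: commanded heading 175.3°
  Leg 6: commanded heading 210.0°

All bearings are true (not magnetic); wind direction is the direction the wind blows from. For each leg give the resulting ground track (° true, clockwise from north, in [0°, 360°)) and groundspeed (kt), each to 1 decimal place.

Leg 1: heading 48.4°; drift +2.7° → track 51.1°, groundspeed 125.8 kt
Leg 2: heading 249.7°; drift -1.9° → track 247.8°, groundspeed 115.0 kt
Leg 3: heading 349.8°; drift +3.3° → track 353.1°, groundspeed 118.7 kt
Leg 4: heading 279.0°; drift -0.2° → track 278.8°, groundspeed 113.8 kt
Leg 5: heading 175.3°; drift -3.3° → track 172.0°, groundspeed 123.5 kt
Leg 6: heading 210.0°; drift -3.4° → track 206.6°, groundspeed 119.1 kt

Leg 1: track=51.1°, groundspeed=125.8 kt
Leg 2: track=247.8°, groundspeed=115.0 kt
Leg 3: track=353.1°, groundspeed=118.7 kt
Leg 4: track=278.8°, groundspeed=113.8 kt
Leg 5: track=172.0°, groundspeed=123.5 kt
Leg 6: track=206.6°, groundspeed=119.1 kt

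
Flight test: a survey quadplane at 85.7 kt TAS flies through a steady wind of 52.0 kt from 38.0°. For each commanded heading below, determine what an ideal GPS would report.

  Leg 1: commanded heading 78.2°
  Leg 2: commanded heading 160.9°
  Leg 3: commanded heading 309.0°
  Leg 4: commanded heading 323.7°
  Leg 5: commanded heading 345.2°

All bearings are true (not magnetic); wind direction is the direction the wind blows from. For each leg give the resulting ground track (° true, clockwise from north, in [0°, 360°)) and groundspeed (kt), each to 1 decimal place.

Leg 1: heading 78.2°; drift +36.1° → track 114.3°, groundspeed 56.9 kt
Leg 2: heading 160.9°; drift +21.0° → track 181.9°, groundspeed 122.0 kt
Leg 3: heading 309.0°; drift -31.5° → track 277.5°, groundspeed 99.5 kt
Leg 4: heading 323.7°; drift -34.9° → track 288.8°, groundspeed 87.4 kt
Leg 5: heading 345.2°; drift -37.4° → track 307.8°, groundspeed 68.3 kt

Leg 1: track=114.3°, groundspeed=56.9 kt
Leg 2: track=181.9°, groundspeed=122.0 kt
Leg 3: track=277.5°, groundspeed=99.5 kt
Leg 4: track=288.8°, groundspeed=87.4 kt
Leg 5: track=307.8°, groundspeed=68.3 kt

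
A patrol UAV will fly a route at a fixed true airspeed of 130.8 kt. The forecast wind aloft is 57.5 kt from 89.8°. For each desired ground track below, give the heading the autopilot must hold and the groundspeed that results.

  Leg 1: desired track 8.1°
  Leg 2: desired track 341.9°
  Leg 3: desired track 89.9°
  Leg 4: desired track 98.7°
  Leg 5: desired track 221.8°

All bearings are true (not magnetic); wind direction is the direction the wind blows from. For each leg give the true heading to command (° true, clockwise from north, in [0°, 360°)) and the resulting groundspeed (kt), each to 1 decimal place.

Leg 1: heading=33.9°, groundspeed=109.5 kt
Leg 2: heading=6.6°, groundspeed=136.5 kt
Leg 3: heading=89.9°, groundspeed=73.3 kt
Leg 4: heading=94.8°, groundspeed=73.7 kt
Leg 5: heading=202.7°, groundspeed=162.1 kt

Leg 1: desired track 8.1°; wind correction +25.8° → command heading 33.9°, groundspeed 109.5 kt
Leg 2: desired track 341.9°; wind correction +24.7° → command heading 6.6°, groundspeed 136.5 kt
Leg 3: desired track 89.9°; wind correction +0.0° → command heading 89.9°, groundspeed 73.3 kt
Leg 4: desired track 98.7°; wind correction -3.9° → command heading 94.8°, groundspeed 73.7 kt
Leg 5: desired track 221.8°; wind correction -19.1° → command heading 202.7°, groundspeed 162.1 kt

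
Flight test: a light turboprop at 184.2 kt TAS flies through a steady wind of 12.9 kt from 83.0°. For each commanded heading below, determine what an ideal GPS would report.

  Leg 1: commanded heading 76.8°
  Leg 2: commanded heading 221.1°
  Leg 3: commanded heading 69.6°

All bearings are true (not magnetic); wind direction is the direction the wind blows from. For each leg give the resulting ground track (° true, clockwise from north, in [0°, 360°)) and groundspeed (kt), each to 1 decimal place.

Leg 1: track=76.3°, groundspeed=171.4 kt
Leg 2: track=223.6°, groundspeed=194.0 kt
Leg 3: track=68.6°, groundspeed=171.7 kt

Leg 1: heading 76.8°; drift -0.5° → track 76.3°, groundspeed 171.4 kt
Leg 2: heading 221.1°; drift +2.5° → track 223.6°, groundspeed 194.0 kt
Leg 3: heading 69.6°; drift -1.0° → track 68.6°, groundspeed 171.7 kt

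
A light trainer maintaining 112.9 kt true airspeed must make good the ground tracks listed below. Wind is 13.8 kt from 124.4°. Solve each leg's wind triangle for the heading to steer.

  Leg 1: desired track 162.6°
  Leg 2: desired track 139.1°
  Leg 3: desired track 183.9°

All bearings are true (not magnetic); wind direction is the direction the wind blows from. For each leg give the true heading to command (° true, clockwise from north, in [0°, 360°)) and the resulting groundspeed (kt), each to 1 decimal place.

Leg 1: heading=158.3°, groundspeed=101.7 kt
Leg 2: heading=137.3°, groundspeed=99.5 kt
Leg 3: heading=177.9°, groundspeed=105.3 kt

Leg 1: desired track 162.6°; wind correction -4.3° → command heading 158.3°, groundspeed 101.7 kt
Leg 2: desired track 139.1°; wind correction -1.8° → command heading 137.3°, groundspeed 99.5 kt
Leg 3: desired track 183.9°; wind correction -6.0° → command heading 177.9°, groundspeed 105.3 kt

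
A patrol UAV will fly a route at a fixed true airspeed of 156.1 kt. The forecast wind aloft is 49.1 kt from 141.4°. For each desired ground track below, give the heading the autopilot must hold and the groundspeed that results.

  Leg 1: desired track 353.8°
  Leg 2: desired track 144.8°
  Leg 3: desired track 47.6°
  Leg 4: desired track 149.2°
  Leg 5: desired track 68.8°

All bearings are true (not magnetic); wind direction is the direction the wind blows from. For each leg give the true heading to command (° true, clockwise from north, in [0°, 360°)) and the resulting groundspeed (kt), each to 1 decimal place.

Leg 1: desired track 353.8°; wind correction +9.7° → command heading 3.5°, groundspeed 195.3 kt
Leg 2: desired track 144.8°; wind correction -1.1° → command heading 143.7°, groundspeed 107.1 kt
Leg 3: desired track 47.6°; wind correction +18.3° → command heading 65.9°, groundspeed 151.5 kt
Leg 4: desired track 149.2°; wind correction -2.4° → command heading 146.8°, groundspeed 107.3 kt
Leg 5: desired track 68.8°; wind correction +17.5° → command heading 86.3°, groundspeed 134.2 kt

Leg 1: heading=3.5°, groundspeed=195.3 kt
Leg 2: heading=143.7°, groundspeed=107.1 kt
Leg 3: heading=65.9°, groundspeed=151.5 kt
Leg 4: heading=146.8°, groundspeed=107.3 kt
Leg 5: heading=86.3°, groundspeed=134.2 kt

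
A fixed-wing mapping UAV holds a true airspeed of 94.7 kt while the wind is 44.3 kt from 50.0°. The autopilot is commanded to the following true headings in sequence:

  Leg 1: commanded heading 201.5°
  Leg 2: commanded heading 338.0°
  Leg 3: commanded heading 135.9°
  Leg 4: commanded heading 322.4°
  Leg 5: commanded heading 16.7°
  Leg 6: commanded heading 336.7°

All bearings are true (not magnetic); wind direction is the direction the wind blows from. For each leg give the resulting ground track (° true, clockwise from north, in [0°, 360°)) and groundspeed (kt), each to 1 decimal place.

Leg 1: track=210.5°, groundspeed=135.3 kt
Leg 2: track=310.5°, groundspeed=91.3 kt
Leg 3: track=161.7°, groundspeed=101.6 kt
Leg 4: track=296.9°, groundspeed=102.9 kt
Leg 5: track=353.8°, groundspeed=62.6 kt
Leg 6: track=309.3°, groundspeed=92.3 kt

Leg 1: heading 201.5°; drift +9.0° → track 210.5°, groundspeed 135.3 kt
Leg 2: heading 338.0°; drift -27.5° → track 310.5°, groundspeed 91.3 kt
Leg 3: heading 135.9°; drift +25.8° → track 161.7°, groundspeed 101.6 kt
Leg 4: heading 322.4°; drift -25.5° → track 296.9°, groundspeed 102.9 kt
Leg 5: heading 16.7°; drift -22.9° → track 353.8°, groundspeed 62.6 kt
Leg 6: heading 336.7°; drift -27.4° → track 309.3°, groundspeed 92.3 kt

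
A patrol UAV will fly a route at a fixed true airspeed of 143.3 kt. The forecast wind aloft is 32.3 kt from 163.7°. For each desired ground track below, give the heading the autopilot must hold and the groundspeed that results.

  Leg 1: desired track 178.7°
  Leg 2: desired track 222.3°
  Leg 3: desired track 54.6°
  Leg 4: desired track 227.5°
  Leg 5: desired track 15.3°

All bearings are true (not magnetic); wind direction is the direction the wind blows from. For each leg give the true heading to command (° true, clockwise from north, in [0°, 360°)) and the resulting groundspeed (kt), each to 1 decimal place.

Leg 1: heading=175.4°, groundspeed=111.9 kt
Leg 2: heading=211.2°, groundspeed=123.8 kt
Leg 3: heading=66.9°, groundspeed=150.6 kt
Leg 4: heading=215.8°, groundspeed=126.1 kt
Leg 5: heading=22.1°, groundspeed=169.8 kt

Leg 1: desired track 178.7°; wind correction -3.3° → command heading 175.4°, groundspeed 111.9 kt
Leg 2: desired track 222.3°; wind correction -11.1° → command heading 211.2°, groundspeed 123.8 kt
Leg 3: desired track 54.6°; wind correction +12.3° → command heading 66.9°, groundspeed 150.6 kt
Leg 4: desired track 227.5°; wind correction -11.7° → command heading 215.8°, groundspeed 126.1 kt
Leg 5: desired track 15.3°; wind correction +6.8° → command heading 22.1°, groundspeed 169.8 kt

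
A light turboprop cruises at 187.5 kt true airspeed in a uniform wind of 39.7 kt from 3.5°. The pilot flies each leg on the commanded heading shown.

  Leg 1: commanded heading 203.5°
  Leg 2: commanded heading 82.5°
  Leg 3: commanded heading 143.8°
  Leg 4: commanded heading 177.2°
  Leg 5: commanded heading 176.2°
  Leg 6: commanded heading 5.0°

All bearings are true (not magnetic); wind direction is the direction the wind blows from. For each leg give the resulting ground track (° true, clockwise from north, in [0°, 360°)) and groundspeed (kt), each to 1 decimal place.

Leg 1: track=200.0°, groundspeed=225.2 kt
Leg 2: track=94.7°, groundspeed=184.1 kt
Leg 3: track=150.4°, groundspeed=219.5 kt
Leg 4: track=178.3°, groundspeed=227.0 kt
Leg 5: track=177.5°, groundspeed=226.9 kt
Leg 6: track=5.4°, groundspeed=147.8 kt

Leg 1: heading 203.5°; drift -3.5° → track 200.0°, groundspeed 225.2 kt
Leg 2: heading 82.5°; drift +12.2° → track 94.7°, groundspeed 184.1 kt
Leg 3: heading 143.8°; drift +6.6° → track 150.4°, groundspeed 219.5 kt
Leg 4: heading 177.2°; drift +1.1° → track 178.3°, groundspeed 227.0 kt
Leg 5: heading 176.2°; drift +1.3° → track 177.5°, groundspeed 226.9 kt
Leg 6: heading 5.0°; drift +0.4° → track 5.4°, groundspeed 147.8 kt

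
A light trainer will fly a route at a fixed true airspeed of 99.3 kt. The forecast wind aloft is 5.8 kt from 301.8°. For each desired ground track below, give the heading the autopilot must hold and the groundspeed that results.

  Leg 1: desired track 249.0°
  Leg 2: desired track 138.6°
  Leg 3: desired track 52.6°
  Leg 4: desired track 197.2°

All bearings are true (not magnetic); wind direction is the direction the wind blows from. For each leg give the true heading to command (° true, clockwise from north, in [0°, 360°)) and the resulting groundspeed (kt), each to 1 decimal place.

Leg 1: desired track 249.0°; wind correction +2.7° → command heading 251.7°, groundspeed 95.7 kt
Leg 2: desired track 138.6°; wind correction +1.0° → command heading 139.6°, groundspeed 104.8 kt
Leg 3: desired track 52.6°; wind correction -3.1° → command heading 49.5°, groundspeed 101.2 kt
Leg 4: desired track 197.2°; wind correction +3.2° → command heading 200.4°, groundspeed 100.6 kt

Leg 1: heading=251.7°, groundspeed=95.7 kt
Leg 2: heading=139.6°, groundspeed=104.8 kt
Leg 3: heading=49.5°, groundspeed=101.2 kt
Leg 4: heading=200.4°, groundspeed=100.6 kt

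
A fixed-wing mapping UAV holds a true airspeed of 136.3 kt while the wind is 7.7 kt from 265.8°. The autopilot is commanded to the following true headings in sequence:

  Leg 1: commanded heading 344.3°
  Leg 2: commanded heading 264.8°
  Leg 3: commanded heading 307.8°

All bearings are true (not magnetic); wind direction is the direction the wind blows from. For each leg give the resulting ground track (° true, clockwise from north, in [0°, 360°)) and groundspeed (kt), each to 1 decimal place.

Leg 1: heading 344.3°; drift +3.2° → track 347.5°, groundspeed 135.0 kt
Leg 2: heading 264.8°; drift -0.1° → track 264.7°, groundspeed 128.6 kt
Leg 3: heading 307.8°; drift +2.3° → track 310.1°, groundspeed 130.7 kt

Leg 1: track=347.5°, groundspeed=135.0 kt
Leg 2: track=264.7°, groundspeed=128.6 kt
Leg 3: track=310.1°, groundspeed=130.7 kt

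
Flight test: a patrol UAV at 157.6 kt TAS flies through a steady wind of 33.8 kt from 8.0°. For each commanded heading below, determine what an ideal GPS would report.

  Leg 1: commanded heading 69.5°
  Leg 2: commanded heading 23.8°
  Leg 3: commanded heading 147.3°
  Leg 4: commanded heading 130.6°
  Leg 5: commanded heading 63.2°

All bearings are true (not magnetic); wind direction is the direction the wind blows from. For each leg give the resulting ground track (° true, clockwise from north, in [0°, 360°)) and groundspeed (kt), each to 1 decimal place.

Leg 1: heading 69.5°; drift +11.9° → track 81.4°, groundspeed 144.6 kt
Leg 2: heading 23.8°; drift +4.2° → track 28.0°, groundspeed 125.4 kt
Leg 3: heading 147.3°; drift +6.9° → track 154.2°, groundspeed 184.5 kt
Leg 4: heading 130.6°; drift +9.2° → track 139.8°, groundspeed 178.1 kt
Leg 5: heading 63.2°; drift +11.3° → track 74.5°, groundspeed 141.1 kt

Leg 1: track=81.4°, groundspeed=144.6 kt
Leg 2: track=28.0°, groundspeed=125.4 kt
Leg 3: track=154.2°, groundspeed=184.5 kt
Leg 4: track=139.8°, groundspeed=178.1 kt
Leg 5: track=74.5°, groundspeed=141.1 kt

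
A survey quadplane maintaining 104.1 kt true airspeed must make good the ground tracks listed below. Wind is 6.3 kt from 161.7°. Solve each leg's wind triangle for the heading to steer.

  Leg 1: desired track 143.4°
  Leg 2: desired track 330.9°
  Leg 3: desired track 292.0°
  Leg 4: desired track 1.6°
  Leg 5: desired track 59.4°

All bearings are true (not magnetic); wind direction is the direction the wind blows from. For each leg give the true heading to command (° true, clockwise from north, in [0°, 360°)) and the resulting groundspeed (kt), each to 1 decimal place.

Leg 1: heading=144.5°, groundspeed=98.1 kt
Leg 2: heading=330.3°, groundspeed=110.3 kt
Leg 3: heading=289.4°, groundspeed=108.1 kt
Leg 4: heading=2.8°, groundspeed=110.0 kt
Leg 5: heading=62.8°, groundspeed=105.3 kt

Leg 1: desired track 143.4°; wind correction +1.1° → command heading 144.5°, groundspeed 98.1 kt
Leg 2: desired track 330.9°; wind correction -0.6° → command heading 330.3°, groundspeed 110.3 kt
Leg 3: desired track 292.0°; wind correction -2.6° → command heading 289.4°, groundspeed 108.1 kt
Leg 4: desired track 1.6°; wind correction +1.2° → command heading 2.8°, groundspeed 110.0 kt
Leg 5: desired track 59.4°; wind correction +3.4° → command heading 62.8°, groundspeed 105.3 kt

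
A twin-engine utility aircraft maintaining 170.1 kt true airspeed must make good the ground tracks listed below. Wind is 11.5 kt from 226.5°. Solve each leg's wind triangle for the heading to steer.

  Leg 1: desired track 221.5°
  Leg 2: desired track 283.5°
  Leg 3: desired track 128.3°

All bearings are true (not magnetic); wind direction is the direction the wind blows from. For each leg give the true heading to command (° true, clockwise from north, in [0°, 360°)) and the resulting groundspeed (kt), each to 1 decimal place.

Leg 1: heading=221.8°, groundspeed=158.6 kt
Leg 2: heading=280.2°, groundspeed=163.6 kt
Leg 3: heading=132.1°, groundspeed=171.4 kt

Leg 1: desired track 221.5°; wind correction +0.3° → command heading 221.8°, groundspeed 158.6 kt
Leg 2: desired track 283.5°; wind correction -3.3° → command heading 280.2°, groundspeed 163.6 kt
Leg 3: desired track 128.3°; wind correction +3.8° → command heading 132.1°, groundspeed 171.4 kt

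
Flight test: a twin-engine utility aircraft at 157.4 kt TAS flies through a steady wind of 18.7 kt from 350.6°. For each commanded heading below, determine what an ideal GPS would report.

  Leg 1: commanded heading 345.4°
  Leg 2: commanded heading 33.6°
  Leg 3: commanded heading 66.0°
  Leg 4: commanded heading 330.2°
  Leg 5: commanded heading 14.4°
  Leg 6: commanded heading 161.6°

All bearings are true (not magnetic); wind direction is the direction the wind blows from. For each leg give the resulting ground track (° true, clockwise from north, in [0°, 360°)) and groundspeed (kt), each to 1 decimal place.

Leg 1: heading 345.4°; drift -0.7° → track 344.7°, groundspeed 138.8 kt
Leg 2: heading 33.6°; drift +5.1° → track 38.7°, groundspeed 144.3 kt
Leg 3: heading 66.0°; drift +6.8° → track 72.8°, groundspeed 153.8 kt
Leg 4: heading 330.2°; drift -2.7° → track 327.5°, groundspeed 140.0 kt
Leg 5: heading 14.4°; drift +3.1° → track 17.5°, groundspeed 140.5 kt
Leg 6: heading 161.6°; drift +1.0° → track 162.6°, groundspeed 175.9 kt

Leg 1: track=344.7°, groundspeed=138.8 kt
Leg 2: track=38.7°, groundspeed=144.3 kt
Leg 3: track=72.8°, groundspeed=153.8 kt
Leg 4: track=327.5°, groundspeed=140.0 kt
Leg 5: track=17.5°, groundspeed=140.5 kt
Leg 6: track=162.6°, groundspeed=175.9 kt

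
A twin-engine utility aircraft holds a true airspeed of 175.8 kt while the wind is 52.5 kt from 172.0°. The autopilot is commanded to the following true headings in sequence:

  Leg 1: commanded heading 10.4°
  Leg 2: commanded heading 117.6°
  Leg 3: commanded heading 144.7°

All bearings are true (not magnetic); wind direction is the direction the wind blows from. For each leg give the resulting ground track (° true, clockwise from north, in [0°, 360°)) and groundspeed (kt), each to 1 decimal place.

Leg 1: track=6.2°, groundspeed=226.2 kt
Leg 2: track=101.2°, groundspeed=151.4 kt
Leg 3: track=134.1°, groundspeed=131.4 kt

Leg 1: heading 10.4°; drift -4.2° → track 6.2°, groundspeed 226.2 kt
Leg 2: heading 117.6°; drift -16.4° → track 101.2°, groundspeed 151.4 kt
Leg 3: heading 144.7°; drift -10.6° → track 134.1°, groundspeed 131.4 kt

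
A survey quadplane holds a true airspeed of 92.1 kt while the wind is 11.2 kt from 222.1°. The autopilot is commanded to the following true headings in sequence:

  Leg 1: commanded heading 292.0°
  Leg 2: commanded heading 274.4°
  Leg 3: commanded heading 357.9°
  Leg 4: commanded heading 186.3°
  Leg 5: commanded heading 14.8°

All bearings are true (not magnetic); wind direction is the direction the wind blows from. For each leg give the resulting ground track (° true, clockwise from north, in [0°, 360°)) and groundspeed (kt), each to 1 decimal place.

Leg 1: track=298.8°, groundspeed=88.9 kt
Leg 2: track=280.3°, groundspeed=85.7 kt
Leg 3: track=2.4°, groundspeed=100.4 kt
Leg 4: track=181.8°, groundspeed=83.3 kt
Leg 5: track=17.7°, groundspeed=102.2 kt

Leg 1: heading 292.0°; drift +6.8° → track 298.8°, groundspeed 88.9 kt
Leg 2: heading 274.4°; drift +5.9° → track 280.3°, groundspeed 85.7 kt
Leg 3: heading 357.9°; drift +4.5° → track 2.4°, groundspeed 100.4 kt
Leg 4: heading 186.3°; drift -4.5° → track 181.8°, groundspeed 83.3 kt
Leg 5: heading 14.8°; drift +2.9° → track 17.7°, groundspeed 102.2 kt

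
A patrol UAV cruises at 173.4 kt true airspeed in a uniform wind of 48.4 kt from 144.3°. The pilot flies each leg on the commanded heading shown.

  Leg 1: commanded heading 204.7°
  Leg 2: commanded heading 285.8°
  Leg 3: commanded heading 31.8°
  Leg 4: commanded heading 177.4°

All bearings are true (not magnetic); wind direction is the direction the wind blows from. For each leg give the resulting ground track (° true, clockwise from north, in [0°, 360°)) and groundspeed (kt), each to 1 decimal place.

Leg 1: track=220.4°, groundspeed=155.3 kt
Leg 2: track=293.9°, groundspeed=213.4 kt
Leg 3: track=18.7°, groundspeed=197.1 kt
Leg 4: track=188.7°, groundspeed=135.5 kt

Leg 1: heading 204.7°; drift +15.7° → track 220.4°, groundspeed 155.3 kt
Leg 2: heading 285.8°; drift +8.1° → track 293.9°, groundspeed 213.4 kt
Leg 3: heading 31.8°; drift -13.1° → track 18.7°, groundspeed 197.1 kt
Leg 4: heading 177.4°; drift +11.3° → track 188.7°, groundspeed 135.5 kt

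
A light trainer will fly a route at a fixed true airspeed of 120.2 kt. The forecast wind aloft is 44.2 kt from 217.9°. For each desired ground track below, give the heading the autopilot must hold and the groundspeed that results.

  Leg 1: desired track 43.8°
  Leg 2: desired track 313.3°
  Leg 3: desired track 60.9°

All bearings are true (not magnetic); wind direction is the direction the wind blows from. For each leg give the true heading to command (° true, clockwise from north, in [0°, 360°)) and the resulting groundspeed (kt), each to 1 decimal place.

Leg 1: desired track 43.8°; wind correction +2.2° → command heading 46.0°, groundspeed 164.1 kt
Leg 2: desired track 313.3°; wind correction -21.5° → command heading 291.8°, groundspeed 116.0 kt
Leg 3: desired track 60.9°; wind correction +8.3° → command heading 69.2°, groundspeed 159.6 kt

Leg 1: heading=46.0°, groundspeed=164.1 kt
Leg 2: heading=291.8°, groundspeed=116.0 kt
Leg 3: heading=69.2°, groundspeed=159.6 kt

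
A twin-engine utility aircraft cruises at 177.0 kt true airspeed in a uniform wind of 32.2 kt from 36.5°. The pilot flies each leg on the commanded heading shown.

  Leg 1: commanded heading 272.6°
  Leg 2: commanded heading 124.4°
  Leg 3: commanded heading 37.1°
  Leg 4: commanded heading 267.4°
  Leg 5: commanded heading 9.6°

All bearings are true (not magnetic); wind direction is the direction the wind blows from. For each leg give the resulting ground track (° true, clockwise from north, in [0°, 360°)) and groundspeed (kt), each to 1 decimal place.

Leg 1: heading 272.6°; drift -7.8° → track 264.8°, groundspeed 196.8 kt
Leg 2: heading 124.4°; drift +10.4° → track 134.8°, groundspeed 178.7 kt
Leg 3: heading 37.1°; drift +0.1° → track 37.2°, groundspeed 144.8 kt
Leg 4: heading 267.4°; drift -7.2° → track 260.2°, groundspeed 198.9 kt
Leg 5: heading 9.6°; drift -5.6° → track 4.0°, groundspeed 149.0 kt

Leg 1: track=264.8°, groundspeed=196.8 kt
Leg 2: track=134.8°, groundspeed=178.7 kt
Leg 3: track=37.2°, groundspeed=144.8 kt
Leg 4: track=260.2°, groundspeed=198.9 kt
Leg 5: track=4.0°, groundspeed=149.0 kt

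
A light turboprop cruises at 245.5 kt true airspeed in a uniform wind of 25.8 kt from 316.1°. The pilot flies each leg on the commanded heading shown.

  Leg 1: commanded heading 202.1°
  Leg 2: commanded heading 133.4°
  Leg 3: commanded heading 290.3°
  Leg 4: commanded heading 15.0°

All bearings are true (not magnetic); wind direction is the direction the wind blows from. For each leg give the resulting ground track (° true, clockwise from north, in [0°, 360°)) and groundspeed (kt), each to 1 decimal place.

Leg 1: track=196.8°, groundspeed=257.1 kt
Leg 2: track=133.7°, groundspeed=271.3 kt
Leg 3: track=287.4°, groundspeed=222.6 kt
Leg 4: track=20.4°, groundspeed=233.2 kt

Leg 1: heading 202.1°; drift -5.3° → track 196.8°, groundspeed 257.1 kt
Leg 2: heading 133.4°; drift +0.3° → track 133.7°, groundspeed 271.3 kt
Leg 3: heading 290.3°; drift -2.9° → track 287.4°, groundspeed 222.6 kt
Leg 4: heading 15.0°; drift +5.4° → track 20.4°, groundspeed 233.2 kt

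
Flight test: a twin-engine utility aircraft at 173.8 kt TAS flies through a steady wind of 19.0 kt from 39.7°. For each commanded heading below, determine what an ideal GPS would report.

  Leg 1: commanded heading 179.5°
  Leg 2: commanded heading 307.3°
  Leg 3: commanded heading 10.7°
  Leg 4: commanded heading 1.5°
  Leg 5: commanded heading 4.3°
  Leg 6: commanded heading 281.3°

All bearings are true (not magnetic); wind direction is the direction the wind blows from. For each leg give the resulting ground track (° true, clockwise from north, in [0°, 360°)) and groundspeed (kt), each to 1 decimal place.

Leg 1: track=183.2°, groundspeed=188.7 kt
Leg 2: track=301.1°, groundspeed=175.6 kt
Leg 3: track=7.3°, groundspeed=157.5 kt
Leg 4: track=357.3°, groundspeed=159.3 kt
Leg 5: track=0.3°, groundspeed=158.7 kt
Leg 6: track=276.1°, groundspeed=183.6 kt

Leg 1: heading 179.5°; drift +3.7° → track 183.2°, groundspeed 188.7 kt
Leg 2: heading 307.3°; drift -6.2° → track 301.1°, groundspeed 175.6 kt
Leg 3: heading 10.7°; drift -3.4° → track 7.3°, groundspeed 157.5 kt
Leg 4: heading 1.5°; drift -4.2° → track 357.3°, groundspeed 159.3 kt
Leg 5: heading 4.3°; drift -4.0° → track 0.3°, groundspeed 158.7 kt
Leg 6: heading 281.3°; drift -5.2° → track 276.1°, groundspeed 183.6 kt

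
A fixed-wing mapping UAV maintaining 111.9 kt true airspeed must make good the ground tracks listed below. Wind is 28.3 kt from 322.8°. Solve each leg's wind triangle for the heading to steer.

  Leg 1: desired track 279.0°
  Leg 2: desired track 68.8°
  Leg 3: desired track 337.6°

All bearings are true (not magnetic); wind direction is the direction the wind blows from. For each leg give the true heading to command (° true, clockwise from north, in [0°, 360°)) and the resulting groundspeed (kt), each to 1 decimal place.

Leg 1: heading=289.1°, groundspeed=89.7 kt
Leg 2: heading=54.7°, groundspeed=116.3 kt
Leg 3: heading=333.9°, groundspeed=84.3 kt

Leg 1: desired track 279.0°; wind correction +10.1° → command heading 289.1°, groundspeed 89.7 kt
Leg 2: desired track 68.8°; wind correction -14.1° → command heading 54.7°, groundspeed 116.3 kt
Leg 3: desired track 337.6°; wind correction -3.7° → command heading 333.9°, groundspeed 84.3 kt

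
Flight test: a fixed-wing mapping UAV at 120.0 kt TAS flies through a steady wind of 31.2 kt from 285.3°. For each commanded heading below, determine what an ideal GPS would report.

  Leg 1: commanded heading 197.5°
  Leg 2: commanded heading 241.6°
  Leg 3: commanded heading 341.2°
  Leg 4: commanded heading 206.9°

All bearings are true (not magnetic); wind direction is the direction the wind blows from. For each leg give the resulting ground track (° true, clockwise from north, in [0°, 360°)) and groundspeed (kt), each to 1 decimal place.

Leg 1: track=182.8°, groundspeed=122.8 kt
Leg 2: track=229.1°, groundspeed=99.8 kt
Leg 3: track=355.3°, groundspeed=105.7 kt
Leg 4: track=191.9°, groundspeed=117.8 kt

Leg 1: heading 197.5°; drift -14.7° → track 182.8°, groundspeed 122.8 kt
Leg 2: heading 241.6°; drift -12.5° → track 229.1°, groundspeed 99.8 kt
Leg 3: heading 341.2°; drift +14.1° → track 355.3°, groundspeed 105.7 kt
Leg 4: heading 206.9°; drift -15.0° → track 191.9°, groundspeed 117.8 kt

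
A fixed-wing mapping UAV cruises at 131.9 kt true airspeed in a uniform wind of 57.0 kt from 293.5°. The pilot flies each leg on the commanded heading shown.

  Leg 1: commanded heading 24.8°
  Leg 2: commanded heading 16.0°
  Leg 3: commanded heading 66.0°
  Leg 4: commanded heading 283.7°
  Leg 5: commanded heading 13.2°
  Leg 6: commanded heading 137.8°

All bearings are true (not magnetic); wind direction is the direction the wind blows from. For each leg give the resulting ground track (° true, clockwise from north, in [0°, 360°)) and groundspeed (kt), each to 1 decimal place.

Leg 1: heading 24.8°; drift +23.2° → track 48.0°, groundspeed 144.9 kt
Leg 2: heading 16.0°; drift +24.4° → track 40.4°, groundspeed 136.7 kt
Leg 3: heading 66.0°; drift +13.9° → track 79.9°, groundspeed 175.5 kt
Leg 4: heading 283.7°; drift -7.3° → track 276.4°, groundspeed 76.4 kt
Leg 5: heading 13.2°; drift +24.7° → track 37.9°, groundspeed 134.0 kt
Leg 6: heading 137.8°; drift -7.3° → track 130.5°, groundspeed 185.3 kt

Leg 1: track=48.0°, groundspeed=144.9 kt
Leg 2: track=40.4°, groundspeed=136.7 kt
Leg 3: track=79.9°, groundspeed=175.5 kt
Leg 4: track=276.4°, groundspeed=76.4 kt
Leg 5: track=37.9°, groundspeed=134.0 kt
Leg 6: track=130.5°, groundspeed=185.3 kt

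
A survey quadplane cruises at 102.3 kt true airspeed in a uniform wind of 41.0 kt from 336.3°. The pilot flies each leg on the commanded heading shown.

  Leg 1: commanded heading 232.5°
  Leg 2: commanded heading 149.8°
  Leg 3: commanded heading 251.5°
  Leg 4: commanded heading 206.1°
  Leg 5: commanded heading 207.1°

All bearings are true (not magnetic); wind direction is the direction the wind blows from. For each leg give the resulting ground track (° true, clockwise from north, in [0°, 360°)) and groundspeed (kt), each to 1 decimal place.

Leg 1: track=212.9°, groundspeed=118.9 kt
Leg 2: track=151.7°, groundspeed=143.1 kt
Leg 3: track=229.0°, groundspeed=106.7 kt
Leg 4: track=192.4°, groundspeed=132.5 kt
Leg 5: track=193.2°, groundspeed=132.1 kt

Leg 1: heading 232.5°; drift -19.6° → track 212.9°, groundspeed 118.9 kt
Leg 2: heading 149.8°; drift +1.9° → track 151.7°, groundspeed 143.1 kt
Leg 3: heading 251.5°; drift -22.5° → track 229.0°, groundspeed 106.7 kt
Leg 4: heading 206.1°; drift -13.7° → track 192.4°, groundspeed 132.5 kt
Leg 5: heading 207.1°; drift -13.9° → track 193.2°, groundspeed 132.1 kt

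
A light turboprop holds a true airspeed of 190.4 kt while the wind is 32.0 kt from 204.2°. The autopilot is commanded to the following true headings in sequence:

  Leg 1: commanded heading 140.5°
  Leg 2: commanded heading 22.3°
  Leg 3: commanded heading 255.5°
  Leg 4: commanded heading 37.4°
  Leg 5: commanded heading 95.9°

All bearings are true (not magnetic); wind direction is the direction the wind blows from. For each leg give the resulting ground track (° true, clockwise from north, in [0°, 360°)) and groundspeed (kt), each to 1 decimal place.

Leg 1: heading 140.5°; drift -9.2° → track 131.3°, groundspeed 178.5 kt
Leg 2: heading 22.3°; drift +0.3° → track 22.6°, groundspeed 222.4 kt
Leg 3: heading 255.5°; drift +8.3° → track 263.8°, groundspeed 172.2 kt
Leg 4: heading 37.4°; drift -1.9° → track 35.5°, groundspeed 221.7 kt
Leg 5: heading 95.9°; drift -8.6° → track 87.3°, groundspeed 202.7 kt

Leg 1: track=131.3°, groundspeed=178.5 kt
Leg 2: track=22.6°, groundspeed=222.4 kt
Leg 3: track=263.8°, groundspeed=172.2 kt
Leg 4: track=35.5°, groundspeed=221.7 kt
Leg 5: track=87.3°, groundspeed=202.7 kt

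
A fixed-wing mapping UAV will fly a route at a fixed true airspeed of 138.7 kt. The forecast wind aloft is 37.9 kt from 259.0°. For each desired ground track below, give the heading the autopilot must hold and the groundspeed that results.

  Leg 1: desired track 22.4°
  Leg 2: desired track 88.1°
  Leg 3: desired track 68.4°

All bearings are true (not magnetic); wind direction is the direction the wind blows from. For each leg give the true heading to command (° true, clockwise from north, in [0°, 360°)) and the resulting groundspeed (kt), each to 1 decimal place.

Leg 1: heading=9.2°, groundspeed=155.9 kt
Leg 2: heading=90.6°, groundspeed=176.0 kt
Leg 3: heading=65.5°, groundspeed=175.8 kt

Leg 1: desired track 22.4°; wind correction -13.2° → command heading 9.2°, groundspeed 155.9 kt
Leg 2: desired track 88.1°; wind correction +2.5° → command heading 90.6°, groundspeed 176.0 kt
Leg 3: desired track 68.4°; wind correction -2.9° → command heading 65.5°, groundspeed 175.8 kt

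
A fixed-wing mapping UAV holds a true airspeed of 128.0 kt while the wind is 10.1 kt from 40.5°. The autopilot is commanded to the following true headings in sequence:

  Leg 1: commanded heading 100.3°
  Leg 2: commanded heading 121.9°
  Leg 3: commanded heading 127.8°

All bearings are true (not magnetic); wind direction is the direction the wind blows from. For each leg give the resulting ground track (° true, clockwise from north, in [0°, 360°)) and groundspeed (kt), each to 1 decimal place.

Leg 1: heading 100.3°; drift +4.1° → track 104.4°, groundspeed 123.2 kt
Leg 2: heading 121.9°; drift +4.5° → track 126.4°, groundspeed 126.9 kt
Leg 3: heading 127.8°; drift +4.5° → track 132.3°, groundspeed 127.9 kt

Leg 1: track=104.4°, groundspeed=123.2 kt
Leg 2: track=126.4°, groundspeed=126.9 kt
Leg 3: track=132.3°, groundspeed=127.9 kt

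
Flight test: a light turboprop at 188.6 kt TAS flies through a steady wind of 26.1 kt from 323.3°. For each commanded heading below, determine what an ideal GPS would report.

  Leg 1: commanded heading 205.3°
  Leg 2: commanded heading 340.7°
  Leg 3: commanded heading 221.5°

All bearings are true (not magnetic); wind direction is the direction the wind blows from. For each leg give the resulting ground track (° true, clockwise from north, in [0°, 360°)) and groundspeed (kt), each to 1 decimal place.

Leg 1: track=198.8°, groundspeed=202.2 kt
Leg 2: track=343.4°, groundspeed=163.9 kt
Leg 3: track=214.0°, groundspeed=195.6 kt

Leg 1: heading 205.3°; drift -6.5° → track 198.8°, groundspeed 202.2 kt
Leg 2: heading 340.7°; drift +2.7° → track 343.4°, groundspeed 163.9 kt
Leg 3: heading 221.5°; drift -7.5° → track 214.0°, groundspeed 195.6 kt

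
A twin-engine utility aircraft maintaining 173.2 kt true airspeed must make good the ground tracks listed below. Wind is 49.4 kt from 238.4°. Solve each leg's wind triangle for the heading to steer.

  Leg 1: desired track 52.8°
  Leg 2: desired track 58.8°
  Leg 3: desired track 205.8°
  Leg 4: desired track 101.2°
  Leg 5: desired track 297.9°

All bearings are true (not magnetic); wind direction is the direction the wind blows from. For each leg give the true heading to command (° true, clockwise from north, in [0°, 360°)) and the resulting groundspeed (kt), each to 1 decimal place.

Leg 1: heading=51.2°, groundspeed=222.3 kt
Leg 2: heading=58.9°, groundspeed=222.6 kt
Leg 3: heading=214.6°, groundspeed=129.5 kt
Leg 4: heading=112.4°, groundspeed=206.2 kt
Leg 5: heading=283.7°, groundspeed=142.8 kt

Leg 1: desired track 52.8°; wind correction -1.6° → command heading 51.2°, groundspeed 222.3 kt
Leg 2: desired track 58.8°; wind correction +0.1° → command heading 58.9°, groundspeed 222.6 kt
Leg 3: desired track 205.8°; wind correction +8.8° → command heading 214.6°, groundspeed 129.5 kt
Leg 4: desired track 101.2°; wind correction +11.2° → command heading 112.4°, groundspeed 206.2 kt
Leg 5: desired track 297.9°; wind correction -14.2° → command heading 283.7°, groundspeed 142.8 kt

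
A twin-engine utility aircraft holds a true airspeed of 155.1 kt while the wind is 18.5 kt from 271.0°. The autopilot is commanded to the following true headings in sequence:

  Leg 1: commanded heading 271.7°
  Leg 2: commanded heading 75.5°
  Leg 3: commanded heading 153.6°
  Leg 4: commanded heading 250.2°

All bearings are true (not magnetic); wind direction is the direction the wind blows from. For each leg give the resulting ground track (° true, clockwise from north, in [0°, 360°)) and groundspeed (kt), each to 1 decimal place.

Leg 1: track=271.8°, groundspeed=136.6 kt
Leg 2: track=77.1°, groundspeed=173.0 kt
Leg 3: track=147.9°, groundspeed=164.4 kt
Leg 4: track=247.5°, groundspeed=138.0 kt

Leg 1: heading 271.7°; drift +0.1° → track 271.8°, groundspeed 136.6 kt
Leg 2: heading 75.5°; drift +1.6° → track 77.1°, groundspeed 173.0 kt
Leg 3: heading 153.6°; drift -5.7° → track 147.9°, groundspeed 164.4 kt
Leg 4: heading 250.2°; drift -2.7° → track 247.5°, groundspeed 138.0 kt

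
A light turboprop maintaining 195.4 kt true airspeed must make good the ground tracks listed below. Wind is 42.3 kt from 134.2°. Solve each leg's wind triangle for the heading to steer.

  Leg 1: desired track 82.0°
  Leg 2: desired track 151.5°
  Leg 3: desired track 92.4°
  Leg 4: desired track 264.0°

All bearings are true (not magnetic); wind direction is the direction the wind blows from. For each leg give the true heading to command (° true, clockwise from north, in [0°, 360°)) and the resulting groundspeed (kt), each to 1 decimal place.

Leg 1: heading=91.8°, groundspeed=166.6 kt
Leg 2: heading=147.8°, groundspeed=154.6 kt
Leg 3: heading=100.7°, groundspeed=161.8 kt
Leg 4: heading=254.4°, groundspeed=219.8 kt

Leg 1: desired track 82.0°; wind correction +9.8° → command heading 91.8°, groundspeed 166.6 kt
Leg 2: desired track 151.5°; wind correction -3.7° → command heading 147.8°, groundspeed 154.6 kt
Leg 3: desired track 92.4°; wind correction +8.3° → command heading 100.7°, groundspeed 161.8 kt
Leg 4: desired track 264.0°; wind correction -9.6° → command heading 254.4°, groundspeed 219.8 kt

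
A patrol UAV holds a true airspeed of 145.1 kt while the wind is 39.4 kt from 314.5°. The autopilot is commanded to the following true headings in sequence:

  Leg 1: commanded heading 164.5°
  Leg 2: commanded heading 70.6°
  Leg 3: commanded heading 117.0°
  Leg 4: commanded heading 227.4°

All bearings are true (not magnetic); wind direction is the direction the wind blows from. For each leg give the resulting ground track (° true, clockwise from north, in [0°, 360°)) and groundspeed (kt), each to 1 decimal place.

Leg 1: track=158.2°, groundspeed=180.3 kt
Leg 2: track=82.9°, groundspeed=166.2 kt
Leg 3: track=120.7°, groundspeed=183.1 kt
Leg 4: track=212.0°, groundspeed=148.4 kt

Leg 1: heading 164.5°; drift -6.3° → track 158.2°, groundspeed 180.3 kt
Leg 2: heading 70.6°; drift +12.3° → track 82.9°, groundspeed 166.2 kt
Leg 3: heading 117.0°; drift +3.7° → track 120.7°, groundspeed 183.1 kt
Leg 4: heading 227.4°; drift -15.4° → track 212.0°, groundspeed 148.4 kt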